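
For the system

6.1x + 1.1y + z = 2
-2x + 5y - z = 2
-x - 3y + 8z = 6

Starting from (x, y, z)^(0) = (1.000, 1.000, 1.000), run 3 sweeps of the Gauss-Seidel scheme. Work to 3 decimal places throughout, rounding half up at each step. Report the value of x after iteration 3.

0.054

Iteration 1:
  x = (2 - (1.1)·1.000 - (1)·1.000) / (6.1) = -0.016
  y = (2 - (-2)·-0.016 - (-1)·1.000) / (5) = 0.594
  z = (6 - (-1)·-0.016 - (-3)·0.594) / (8) = 0.971
Iteration 2:
  x = (2 - (1.1)·0.594 - (1)·0.971) / (6.1) = 0.062
  y = (2 - (-2)·0.062 - (-1)·0.971) / (5) = 0.619
  z = (6 - (-1)·0.062 - (-3)·0.619) / (8) = 0.990
Iteration 3:
  x = (2 - (1.1)·0.619 - (1)·0.990) / (6.1) = 0.054
  y = (2 - (-2)·0.054 - (-1)·0.990) / (5) = 0.620
  z = (6 - (-1)·0.054 - (-3)·0.620) / (8) = 0.989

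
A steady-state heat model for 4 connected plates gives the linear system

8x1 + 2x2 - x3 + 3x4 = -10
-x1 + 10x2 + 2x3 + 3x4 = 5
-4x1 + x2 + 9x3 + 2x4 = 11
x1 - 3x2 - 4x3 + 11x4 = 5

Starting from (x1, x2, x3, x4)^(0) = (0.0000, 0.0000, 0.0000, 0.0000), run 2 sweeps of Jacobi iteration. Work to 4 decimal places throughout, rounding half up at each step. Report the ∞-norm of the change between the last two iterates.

Iteration 1:
  x1 = (-10 - (2)·0.0000 - (-1)·0.0000 - (3)·0.0000) / (8) = -1.2500
  x2 = (5 - (-1)·0.0000 - (2)·0.0000 - (3)·0.0000) / (10) = 0.5000
  x3 = (11 - (-4)·0.0000 - (1)·0.0000 - (2)·0.0000) / (9) = 1.2222
  x4 = (5 - (1)·0.0000 - (-3)·0.0000 - (-4)·0.0000) / (11) = 0.4545
Iteration 2:
  x1 = (-10 - (2)·0.5000 - (-1)·1.2222 - (3)·0.4545) / (8) = -1.3927
  x2 = (5 - (-1)·-1.2500 - (2)·1.2222 - (3)·0.4545) / (10) = -0.0058
  x3 = (11 - (-4)·-1.2500 - (1)·0.5000 - (2)·0.4545) / (9) = 0.5101
  x4 = (5 - (1)·-1.2500 - (-3)·0.5000 - (-4)·1.2222) / (11) = 1.1490
Change: (-0.1427, -0.5058, -0.7121, 0.6945) → max |·| = 0.7121

0.7121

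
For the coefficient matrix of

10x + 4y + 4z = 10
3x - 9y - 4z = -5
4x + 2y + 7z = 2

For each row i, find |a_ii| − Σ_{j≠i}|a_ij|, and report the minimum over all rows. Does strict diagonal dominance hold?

1

row 1: |10| − (4+4) = 2
row 2: |-9| − (3+4) = 2
row 3: |7| − (4+2) = 1
minimum over rows = 1 → strictly diagonally dominant (convergence guaranteed)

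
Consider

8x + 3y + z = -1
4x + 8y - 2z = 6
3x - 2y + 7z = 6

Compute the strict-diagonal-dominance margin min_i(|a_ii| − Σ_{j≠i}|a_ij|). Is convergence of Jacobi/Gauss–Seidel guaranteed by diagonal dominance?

row 1: |8| − (3+1) = 4
row 2: |8| − (4+2) = 2
row 3: |7| − (3+2) = 2
minimum over rows = 2 → strictly diagonally dominant (convergence guaranteed)

2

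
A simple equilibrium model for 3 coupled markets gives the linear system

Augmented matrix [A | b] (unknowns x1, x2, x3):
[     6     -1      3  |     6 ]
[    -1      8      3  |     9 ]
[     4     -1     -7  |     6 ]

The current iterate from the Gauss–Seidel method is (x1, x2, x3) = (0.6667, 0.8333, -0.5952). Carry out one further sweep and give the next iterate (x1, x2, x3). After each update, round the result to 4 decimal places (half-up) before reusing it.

One sweep:
  x1 = (6 - (-1)·0.8333 - (3)·-0.5952) / (6) = 1.4365
  x2 = (9 - (-1)·1.4365 - (3)·-0.5952) / (8) = 1.5278
  x3 = (6 - (4)·1.4365 - (-1)·1.5278) / (-7) = -0.2545

(1.4365, 1.5278, -0.2545)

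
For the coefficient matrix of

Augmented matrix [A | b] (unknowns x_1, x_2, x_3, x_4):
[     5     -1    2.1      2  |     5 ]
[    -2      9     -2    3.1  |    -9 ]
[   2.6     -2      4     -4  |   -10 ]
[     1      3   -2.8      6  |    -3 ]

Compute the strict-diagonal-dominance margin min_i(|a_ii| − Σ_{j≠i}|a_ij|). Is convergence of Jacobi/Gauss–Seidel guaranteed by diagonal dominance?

row 1: |5| − (1+2.1+2) = -0.1
row 2: |9| − (2+2+3.1) = 1.9
row 3: |4| − (2.6+2+4) = -4.6
row 4: |6| − (1+3+2.8) = -0.8
minimum over rows = -4.6 → not strictly diagonally dominant

-4.6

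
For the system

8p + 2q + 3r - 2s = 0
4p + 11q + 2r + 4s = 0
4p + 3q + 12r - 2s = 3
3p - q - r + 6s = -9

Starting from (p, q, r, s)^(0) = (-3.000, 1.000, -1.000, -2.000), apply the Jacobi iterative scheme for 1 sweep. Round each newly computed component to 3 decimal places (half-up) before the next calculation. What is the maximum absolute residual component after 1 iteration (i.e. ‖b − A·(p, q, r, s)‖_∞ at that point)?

21.834

Iteration 1:
  p = (0 - (2)·1.000 - (3)·-1.000 - (-2)·-2.000) / (8) = -0.375
  q = (0 - (4)·-3.000 - (2)·-1.000 - (4)·-2.000) / (11) = 2.000
  r = (3 - (4)·-3.000 - (3)·1.000 - (-2)·-2.000) / (12) = 0.667
  s = (-9 - (3)·-3.000 - (-1)·1.000 - (-1)·-1.000) / (6) = 0.000
Residual b − A·x = (-3.001, -21.834, -9.504, -5.208); ∞-norm = 21.834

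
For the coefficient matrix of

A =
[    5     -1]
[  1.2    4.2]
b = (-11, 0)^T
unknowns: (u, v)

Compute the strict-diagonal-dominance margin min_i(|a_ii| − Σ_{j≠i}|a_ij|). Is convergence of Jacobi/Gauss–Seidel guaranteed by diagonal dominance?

row 1: |5| − (1) = 4
row 2: |4.2| − (1.2) = 3
minimum over rows = 3 → strictly diagonally dominant (convergence guaranteed)

3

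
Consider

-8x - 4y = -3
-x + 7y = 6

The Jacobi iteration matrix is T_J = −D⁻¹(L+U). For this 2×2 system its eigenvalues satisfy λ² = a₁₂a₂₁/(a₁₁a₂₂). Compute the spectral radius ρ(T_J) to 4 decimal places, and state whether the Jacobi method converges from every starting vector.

0.2673

a₁₂a₂₁/(a₁₁a₂₂) = (-4)·(-1) / ((-8)·(7)) = -0.071429
ρ = √|-0.071429| = √0.071429 = 0.2673
ρ < 1, so Jacobi converges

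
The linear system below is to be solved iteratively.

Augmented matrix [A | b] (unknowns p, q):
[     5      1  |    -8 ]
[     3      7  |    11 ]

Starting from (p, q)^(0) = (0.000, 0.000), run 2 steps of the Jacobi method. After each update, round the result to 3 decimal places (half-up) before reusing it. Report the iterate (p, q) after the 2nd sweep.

(-1.914, 2.257)

Iteration 1:
  p = (-8 - (1)·0.000) / (5) = -1.600
  q = (11 - (3)·0.000) / (7) = 1.571
Iteration 2:
  p = (-8 - (1)·1.571) / (5) = -1.914
  q = (11 - (3)·-1.600) / (7) = 2.257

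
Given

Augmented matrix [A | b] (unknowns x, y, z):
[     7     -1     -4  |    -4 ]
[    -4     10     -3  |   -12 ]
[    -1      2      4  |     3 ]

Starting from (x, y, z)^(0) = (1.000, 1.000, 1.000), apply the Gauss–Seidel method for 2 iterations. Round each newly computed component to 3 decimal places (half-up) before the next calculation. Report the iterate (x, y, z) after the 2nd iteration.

Iteration 1:
  x = (-4 - (-1)·1.000 - (-4)·1.000) / (7) = 0.143
  y = (-12 - (-4)·0.143 - (-3)·1.000) / (10) = -0.843
  z = (3 - (-1)·0.143 - (2)·-0.843) / (4) = 1.207
Iteration 2:
  x = (-4 - (-1)·-0.843 - (-4)·1.207) / (7) = -0.002
  y = (-12 - (-4)·-0.002 - (-3)·1.207) / (10) = -0.839
  z = (3 - (-1)·-0.002 - (2)·-0.839) / (4) = 1.169

(-0.002, -0.839, 1.169)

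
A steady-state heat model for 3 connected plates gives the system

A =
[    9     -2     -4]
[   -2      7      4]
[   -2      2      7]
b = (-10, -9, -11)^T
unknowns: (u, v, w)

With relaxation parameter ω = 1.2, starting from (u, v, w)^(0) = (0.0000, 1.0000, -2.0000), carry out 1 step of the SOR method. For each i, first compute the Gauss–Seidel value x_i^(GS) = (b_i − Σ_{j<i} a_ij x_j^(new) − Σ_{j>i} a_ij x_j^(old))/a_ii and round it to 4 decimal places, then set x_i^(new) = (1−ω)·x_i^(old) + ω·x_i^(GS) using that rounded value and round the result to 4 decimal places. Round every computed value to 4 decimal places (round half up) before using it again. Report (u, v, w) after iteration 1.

Iteration 1:
  u: GS value = (-10 - (-2)·1.0000 - (-4)·-2.0000) / (9) = -1.7778;  u ← (1−ω)·0.0000 + ω·-1.7778 = -2.1334
  v: GS value = (-9 - (-2)·-2.1334 - (4)·-2.0000) / (7) = -0.7524;  v ← (1−ω)·1.0000 + ω·-0.7524 = -1.1029
  w: GS value = (-11 - (-2)·-2.1334 - (2)·-1.1029) / (7) = -1.8659;  w ← (1−ω)·-2.0000 + ω·-1.8659 = -1.8391

(-2.1334, -1.1029, -1.8391)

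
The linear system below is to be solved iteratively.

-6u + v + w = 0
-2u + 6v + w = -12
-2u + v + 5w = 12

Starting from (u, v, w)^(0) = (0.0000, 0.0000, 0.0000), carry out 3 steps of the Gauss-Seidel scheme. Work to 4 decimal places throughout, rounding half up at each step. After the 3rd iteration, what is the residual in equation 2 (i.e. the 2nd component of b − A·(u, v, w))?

0.0112

Iteration 1:
  u = (0 - (1)·0.0000 - (1)·0.0000) / (-6) = 0.0000
  v = (-12 - (-2)·0.0000 - (1)·0.0000) / (6) = -2.0000
  w = (12 - (-2)·0.0000 - (1)·-2.0000) / (5) = 2.8000
Iteration 2:
  u = (0 - (1)·-2.0000 - (1)·2.8000) / (-6) = 0.1333
  v = (-12 - (-2)·0.1333 - (1)·2.8000) / (6) = -2.4222
  w = (12 - (-2)·0.1333 - (1)·-2.4222) / (5) = 2.9378
Iteration 3:
  u = (0 - (1)·-2.4222 - (1)·2.9378) / (-6) = 0.0859
  v = (-12 - (-2)·0.0859 - (1)·2.9378) / (6) = -2.4610
  w = (12 - (-2)·0.0859 - (1)·-2.4610) / (5) = 2.9266
Residual b − A·x = (0.0498, 0.0112, -0.0002)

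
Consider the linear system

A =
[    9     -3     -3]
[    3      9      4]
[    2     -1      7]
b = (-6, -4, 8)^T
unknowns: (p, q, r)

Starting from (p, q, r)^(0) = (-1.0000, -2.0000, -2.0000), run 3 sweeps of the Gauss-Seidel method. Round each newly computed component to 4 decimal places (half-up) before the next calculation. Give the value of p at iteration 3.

-0.8450

Iteration 1:
  p = (-6 - (-3)·-2.0000 - (-3)·-2.0000) / (9) = -2.0000
  q = (-4 - (3)·-2.0000 - (4)·-2.0000) / (9) = 1.1111
  r = (8 - (2)·-2.0000 - (-1)·1.1111) / (7) = 1.8730
Iteration 2:
  p = (-6 - (-3)·1.1111 - (-3)·1.8730) / (9) = 0.3280
  q = (-4 - (3)·0.3280 - (4)·1.8730) / (9) = -1.3862
  r = (8 - (2)·0.3280 - (-1)·-1.3862) / (7) = 0.8511
Iteration 3:
  p = (-6 - (-3)·-1.3862 - (-3)·0.8511) / (9) = -0.8450
  q = (-4 - (3)·-0.8450 - (4)·0.8511) / (9) = -0.5410
  r = (8 - (2)·-0.8450 - (-1)·-0.5410) / (7) = 1.3070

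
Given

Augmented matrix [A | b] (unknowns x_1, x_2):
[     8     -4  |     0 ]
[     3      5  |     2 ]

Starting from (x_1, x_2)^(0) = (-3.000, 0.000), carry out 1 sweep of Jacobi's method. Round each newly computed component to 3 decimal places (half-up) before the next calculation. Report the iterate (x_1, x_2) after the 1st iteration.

Iteration 1:
  x_1 = (0 - (-4)·0.000) / (8) = 0.000
  x_2 = (2 - (3)·-3.000) / (5) = 2.200

(0.000, 2.200)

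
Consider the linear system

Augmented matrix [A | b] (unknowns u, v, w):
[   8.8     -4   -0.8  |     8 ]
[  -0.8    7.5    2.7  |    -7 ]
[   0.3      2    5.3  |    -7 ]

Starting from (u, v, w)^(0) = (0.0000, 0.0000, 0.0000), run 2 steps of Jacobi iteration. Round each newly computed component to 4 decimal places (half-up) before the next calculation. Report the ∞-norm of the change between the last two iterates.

0.5724

Iteration 1:
  u = (8 - (-4)·0.0000 - (-0.8)·0.0000) / (8.8) = 0.9091
  v = (-7 - (-0.8)·0.0000 - (2.7)·0.0000) / (7.5) = -0.9333
  w = (-7 - (0.3)·0.0000 - (2)·0.0000) / (5.3) = -1.3208
Iteration 2:
  u = (8 - (-4)·-0.9333 - (-0.8)·-1.3208) / (8.8) = 0.3648
  v = (-7 - (-0.8)·0.9091 - (2.7)·-1.3208) / (7.5) = -0.3609
  w = (-7 - (0.3)·0.9091 - (2)·-0.9333) / (5.3) = -1.0200
Change: (-0.5443, 0.5724, 0.3008) → max |·| = 0.5724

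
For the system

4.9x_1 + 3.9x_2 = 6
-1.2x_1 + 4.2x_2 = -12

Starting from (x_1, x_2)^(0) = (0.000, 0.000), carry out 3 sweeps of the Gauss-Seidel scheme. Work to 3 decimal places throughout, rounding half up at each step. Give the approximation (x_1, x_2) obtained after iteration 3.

Iteration 1:
  x_1 = (6 - (3.9)·0.000) / (4.9) = 1.224
  x_2 = (-12 - (-1.2)·1.224) / (4.2) = -2.507
Iteration 2:
  x_1 = (6 - (3.9)·-2.507) / (4.9) = 3.220
  x_2 = (-12 - (-1.2)·3.220) / (4.2) = -1.937
Iteration 3:
  x_1 = (6 - (3.9)·-1.937) / (4.9) = 2.766
  x_2 = (-12 - (-1.2)·2.766) / (4.2) = -2.067

(2.766, -2.067)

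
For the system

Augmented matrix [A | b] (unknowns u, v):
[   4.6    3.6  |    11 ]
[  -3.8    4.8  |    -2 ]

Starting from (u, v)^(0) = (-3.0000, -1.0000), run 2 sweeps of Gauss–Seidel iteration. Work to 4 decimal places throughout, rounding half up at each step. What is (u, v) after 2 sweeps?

(0.7510, 0.1779)

Iteration 1:
  u = (11 - (3.6)·-1.0000) / (4.6) = 3.1739
  v = (-2 - (-3.8)·3.1739) / (4.8) = 2.0960
Iteration 2:
  u = (11 - (3.6)·2.0960) / (4.6) = 0.7510
  v = (-2 - (-3.8)·0.7510) / (4.8) = 0.1779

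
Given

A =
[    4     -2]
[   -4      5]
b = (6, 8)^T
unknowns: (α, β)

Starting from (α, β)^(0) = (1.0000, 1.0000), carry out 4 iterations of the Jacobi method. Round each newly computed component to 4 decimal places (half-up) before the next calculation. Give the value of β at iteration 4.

4.0800

Iteration 1:
  α = (6 - (-2)·1.0000) / (4) = 2.0000
  β = (8 - (-4)·1.0000) / (5) = 2.4000
Iteration 2:
  α = (6 - (-2)·2.4000) / (4) = 2.7000
  β = (8 - (-4)·2.0000) / (5) = 3.2000
Iteration 3:
  α = (6 - (-2)·3.2000) / (4) = 3.1000
  β = (8 - (-4)·2.7000) / (5) = 3.7600
Iteration 4:
  α = (6 - (-2)·3.7600) / (4) = 3.3800
  β = (8 - (-4)·3.1000) / (5) = 4.0800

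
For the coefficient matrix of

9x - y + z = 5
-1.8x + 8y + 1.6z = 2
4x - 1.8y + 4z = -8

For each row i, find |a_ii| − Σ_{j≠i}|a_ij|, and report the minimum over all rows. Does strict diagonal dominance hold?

row 1: |9| − (1+1) = 7
row 2: |8| − (1.8+1.6) = 4.6
row 3: |4| − (4+1.8) = -1.8
minimum over rows = -1.8 → not strictly diagonally dominant

-1.8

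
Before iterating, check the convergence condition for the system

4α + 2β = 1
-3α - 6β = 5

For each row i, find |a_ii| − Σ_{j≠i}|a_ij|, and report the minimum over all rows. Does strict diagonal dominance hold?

2

row 1: |4| − (2) = 2
row 2: |-6| − (3) = 3
minimum over rows = 2 → strictly diagonally dominant (convergence guaranteed)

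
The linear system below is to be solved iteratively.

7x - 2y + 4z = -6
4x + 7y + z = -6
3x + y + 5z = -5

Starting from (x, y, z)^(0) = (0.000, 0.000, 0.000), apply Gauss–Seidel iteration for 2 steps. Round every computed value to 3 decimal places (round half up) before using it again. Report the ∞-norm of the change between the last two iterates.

0.130

Iteration 1:
  x = (-6 - (-2)·0.000 - (4)·0.000) / (7) = -0.857
  y = (-6 - (4)·-0.857 - (1)·0.000) / (7) = -0.367
  z = (-5 - (3)·-0.857 - (1)·-0.367) / (5) = -0.412
Iteration 2:
  x = (-6 - (-2)·-0.367 - (4)·-0.412) / (7) = -0.727
  y = (-6 - (4)·-0.727 - (1)·-0.412) / (7) = -0.383
  z = (-5 - (3)·-0.727 - (1)·-0.383) / (5) = -0.487
Change: (0.130, -0.016, -0.075) → max |·| = 0.130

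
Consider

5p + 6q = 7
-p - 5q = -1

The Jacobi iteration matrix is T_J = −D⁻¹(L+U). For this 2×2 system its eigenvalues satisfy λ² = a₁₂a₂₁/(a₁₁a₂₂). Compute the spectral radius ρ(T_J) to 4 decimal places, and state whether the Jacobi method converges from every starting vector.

a₁₂a₂₁/(a₁₁a₂₂) = (6)·(-1) / ((5)·(-5)) = 0.240000
ρ = √|0.240000| = √0.240000 = 0.4899
ρ < 1, so Jacobi converges

0.4899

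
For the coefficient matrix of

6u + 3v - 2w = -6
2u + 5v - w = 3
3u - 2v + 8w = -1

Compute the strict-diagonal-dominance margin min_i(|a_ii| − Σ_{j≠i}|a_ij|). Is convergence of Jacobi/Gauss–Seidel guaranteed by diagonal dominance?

row 1: |6| − (3+2) = 1
row 2: |5| − (2+1) = 2
row 3: |8| − (3+2) = 3
minimum over rows = 1 → strictly diagonally dominant (convergence guaranteed)

1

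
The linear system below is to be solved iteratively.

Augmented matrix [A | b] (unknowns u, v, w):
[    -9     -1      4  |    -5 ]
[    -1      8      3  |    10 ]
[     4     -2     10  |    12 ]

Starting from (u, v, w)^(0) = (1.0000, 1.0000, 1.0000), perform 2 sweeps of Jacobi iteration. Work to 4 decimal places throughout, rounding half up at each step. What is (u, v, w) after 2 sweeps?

Iteration 1:
  u = (-5 - (-1)·1.0000 - (4)·1.0000) / (-9) = 0.8889
  v = (10 - (-1)·1.0000 - (3)·1.0000) / (8) = 1.0000
  w = (12 - (4)·1.0000 - (-2)·1.0000) / (10) = 1.0000
Iteration 2:
  u = (-5 - (-1)·1.0000 - (4)·1.0000) / (-9) = 0.8889
  v = (10 - (-1)·0.8889 - (3)·1.0000) / (8) = 0.9861
  w = (12 - (4)·0.8889 - (-2)·1.0000) / (10) = 1.0444

(0.8889, 0.9861, 1.0444)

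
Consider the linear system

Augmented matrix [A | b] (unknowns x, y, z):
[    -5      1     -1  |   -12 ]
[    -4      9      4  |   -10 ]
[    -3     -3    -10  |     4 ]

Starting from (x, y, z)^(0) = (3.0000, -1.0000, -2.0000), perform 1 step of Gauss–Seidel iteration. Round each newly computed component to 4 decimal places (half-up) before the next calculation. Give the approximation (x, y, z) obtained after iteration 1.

Iteration 1:
  x = (-12 - (1)·-1.0000 - (-1)·-2.0000) / (-5) = 2.6000
  y = (-10 - (-4)·2.6000 - (4)·-2.0000) / (9) = 0.9333
  z = (4 - (-3)·2.6000 - (-3)·0.9333) / (-10) = -1.4600

(2.6000, 0.9333, -1.4600)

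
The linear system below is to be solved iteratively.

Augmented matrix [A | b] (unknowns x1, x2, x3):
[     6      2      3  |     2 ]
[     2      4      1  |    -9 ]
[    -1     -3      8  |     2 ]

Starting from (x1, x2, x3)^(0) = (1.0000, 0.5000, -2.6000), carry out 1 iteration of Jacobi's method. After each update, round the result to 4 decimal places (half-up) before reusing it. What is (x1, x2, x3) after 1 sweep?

Iteration 1:
  x1 = (2 - (2)·0.5000 - (3)·-2.6000) / (6) = 1.4667
  x2 = (-9 - (2)·1.0000 - (1)·-2.6000) / (4) = -2.1000
  x3 = (2 - (-1)·1.0000 - (-3)·0.5000) / (8) = 0.5625

(1.4667, -2.1000, 0.5625)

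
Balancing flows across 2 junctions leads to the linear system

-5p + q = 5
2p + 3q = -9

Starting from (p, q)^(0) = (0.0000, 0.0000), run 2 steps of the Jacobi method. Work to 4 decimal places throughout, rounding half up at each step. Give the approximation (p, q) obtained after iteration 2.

Iteration 1:
  p = (5 - (1)·0.0000) / (-5) = -1.0000
  q = (-9 - (2)·0.0000) / (3) = -3.0000
Iteration 2:
  p = (5 - (1)·-3.0000) / (-5) = -1.6000
  q = (-9 - (2)·-1.0000) / (3) = -2.3333

(-1.6000, -2.3333)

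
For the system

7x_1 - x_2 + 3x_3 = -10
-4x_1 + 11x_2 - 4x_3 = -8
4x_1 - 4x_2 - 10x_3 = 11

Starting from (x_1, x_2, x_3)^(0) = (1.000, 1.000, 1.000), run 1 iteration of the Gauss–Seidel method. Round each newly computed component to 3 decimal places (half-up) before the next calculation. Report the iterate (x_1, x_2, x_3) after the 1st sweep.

(-1.714, -0.987, -1.391)

Iteration 1:
  x_1 = (-10 - (-1)·1.000 - (3)·1.000) / (7) = -1.714
  x_2 = (-8 - (-4)·-1.714 - (-4)·1.000) / (11) = -0.987
  x_3 = (11 - (4)·-1.714 - (-4)·-0.987) / (-10) = -1.391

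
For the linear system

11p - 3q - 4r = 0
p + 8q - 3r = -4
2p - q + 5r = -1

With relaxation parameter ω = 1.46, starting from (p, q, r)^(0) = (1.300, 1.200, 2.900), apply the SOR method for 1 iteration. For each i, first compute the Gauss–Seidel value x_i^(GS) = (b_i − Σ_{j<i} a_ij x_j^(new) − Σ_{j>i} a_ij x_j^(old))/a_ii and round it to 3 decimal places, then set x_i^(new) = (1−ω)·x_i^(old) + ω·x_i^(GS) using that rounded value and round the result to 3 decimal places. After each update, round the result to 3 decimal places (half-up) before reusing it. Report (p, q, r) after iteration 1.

Iteration 1:
  p: GS value = (0 - (-3)·1.200 - (-4)·2.900) / (11) = 1.382;  p ← (1−ω)·1.300 + ω·1.382 = 1.420
  q: GS value = (-4 - (1)·1.420 - (-3)·2.900) / (8) = 0.410;  q ← (1−ω)·1.200 + ω·0.410 = 0.047
  r: GS value = (-1 - (2)·1.420 - (-1)·0.047) / (5) = -0.759;  r ← (1−ω)·2.900 + ω·-0.759 = -2.442

(1.420, 0.047, -2.442)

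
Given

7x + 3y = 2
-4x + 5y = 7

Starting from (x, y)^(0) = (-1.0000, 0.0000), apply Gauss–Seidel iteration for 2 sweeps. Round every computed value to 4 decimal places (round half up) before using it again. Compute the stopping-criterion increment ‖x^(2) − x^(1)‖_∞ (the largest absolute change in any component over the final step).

0.6980

Iteration 1:
  x = (2 - (3)·0.0000) / (7) = 0.2857
  y = (7 - (-4)·0.2857) / (5) = 1.6286
Iteration 2:
  x = (2 - (3)·1.6286) / (7) = -0.4123
  y = (7 - (-4)·-0.4123) / (5) = 1.0702
Change: (-0.6980, -0.5584) → max |·| = 0.6980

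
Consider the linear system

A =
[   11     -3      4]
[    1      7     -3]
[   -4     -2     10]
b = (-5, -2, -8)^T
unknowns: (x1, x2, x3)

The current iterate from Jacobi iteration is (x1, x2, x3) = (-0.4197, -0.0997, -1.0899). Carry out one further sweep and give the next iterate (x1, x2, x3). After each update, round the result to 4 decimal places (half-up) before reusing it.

(-0.0854, -0.6929, -0.9878)

One sweep:
  x1 = (-5 - (-3)·-0.0997 - (4)·-1.0899) / (11) = -0.0854
  x2 = (-2 - (1)·-0.4197 - (-3)·-1.0899) / (7) = -0.6929
  x3 = (-8 - (-4)·-0.4197 - (-2)·-0.0997) / (10) = -0.9878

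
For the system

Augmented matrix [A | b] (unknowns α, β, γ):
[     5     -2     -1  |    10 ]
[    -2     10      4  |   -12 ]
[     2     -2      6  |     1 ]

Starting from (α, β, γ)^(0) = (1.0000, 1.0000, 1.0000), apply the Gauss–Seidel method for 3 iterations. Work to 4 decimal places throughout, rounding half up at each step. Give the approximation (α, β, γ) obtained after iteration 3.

Iteration 1:
  α = (10 - (-2)·1.0000 - (-1)·1.0000) / (5) = 2.6000
  β = (-12 - (-2)·2.6000 - (4)·1.0000) / (10) = -1.0800
  γ = (1 - (2)·2.6000 - (-2)·-1.0800) / (6) = -1.0600
Iteration 2:
  α = (10 - (-2)·-1.0800 - (-1)·-1.0600) / (5) = 1.3560
  β = (-12 - (-2)·1.3560 - (4)·-1.0600) / (10) = -0.5048
  γ = (1 - (2)·1.3560 - (-2)·-0.5048) / (6) = -0.4536
Iteration 3:
  α = (10 - (-2)·-0.5048 - (-1)·-0.4536) / (5) = 1.7074
  β = (-12 - (-2)·1.7074 - (4)·-0.4536) / (10) = -0.6771
  γ = (1 - (2)·1.7074 - (-2)·-0.6771) / (6) = -0.6282

(1.7074, -0.6771, -0.6282)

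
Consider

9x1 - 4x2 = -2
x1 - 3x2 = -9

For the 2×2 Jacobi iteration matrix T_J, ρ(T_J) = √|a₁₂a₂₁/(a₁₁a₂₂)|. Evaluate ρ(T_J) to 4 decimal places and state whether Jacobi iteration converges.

a₁₂a₂₁/(a₁₁a₂₂) = (-4)·(1) / ((9)·(-3)) = 0.148148
ρ = √|0.148148| = √0.148148 = 0.3849
ρ < 1, so Jacobi converges

0.3849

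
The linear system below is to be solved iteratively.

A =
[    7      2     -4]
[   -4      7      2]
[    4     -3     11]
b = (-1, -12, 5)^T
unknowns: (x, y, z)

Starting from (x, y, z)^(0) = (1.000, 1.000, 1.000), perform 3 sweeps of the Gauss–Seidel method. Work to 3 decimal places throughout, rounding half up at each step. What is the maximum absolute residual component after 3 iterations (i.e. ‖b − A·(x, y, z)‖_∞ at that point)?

Iteration 1:
  x = (-1 - (2)·1.000 - (-4)·1.000) / (7) = 0.143
  y = (-12 - (-4)·0.143 - (2)·1.000) / (7) = -1.918
  z = (5 - (4)·0.143 - (-3)·-1.918) / (11) = -0.121
Iteration 2:
  x = (-1 - (2)·-1.918 - (-4)·-0.121) / (7) = 0.336
  y = (-12 - (-4)·0.336 - (2)·-0.121) / (7) = -1.488
  z = (5 - (4)·0.336 - (-3)·-1.488) / (11) = -0.073
Iteration 3:
  x = (-1 - (2)·-1.488 - (-4)·-0.073) / (7) = 0.241
  y = (-12 - (-4)·0.241 - (2)·-0.073) / (7) = -1.556
  z = (5 - (4)·0.241 - (-3)·-1.556) / (11) = -0.057
Residual b − A·x = (0.197, -0.030, -0.005); ∞-norm = 0.197

0.197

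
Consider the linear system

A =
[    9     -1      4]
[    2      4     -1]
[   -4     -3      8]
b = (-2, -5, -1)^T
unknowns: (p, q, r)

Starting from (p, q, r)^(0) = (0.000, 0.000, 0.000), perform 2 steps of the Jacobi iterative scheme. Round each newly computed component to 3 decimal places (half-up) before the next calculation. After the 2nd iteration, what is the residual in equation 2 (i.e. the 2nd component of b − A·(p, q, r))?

-0.413

Iteration 1:
  p = (-2 - (-1)·0.000 - (4)·0.000) / (9) = -0.222
  q = (-5 - (2)·0.000 - (-1)·0.000) / (4) = -1.250
  r = (-1 - (-4)·0.000 - (-3)·0.000) / (8) = -0.125
Iteration 2:
  p = (-2 - (-1)·-1.250 - (4)·-0.125) / (9) = -0.306
  q = (-5 - (2)·-0.222 - (-1)·-0.125) / (4) = -1.170
  r = (-1 - (-4)·-0.222 - (-3)·-1.250) / (8) = -0.705
Residual b − A·x = (2.404, -0.413, -0.094)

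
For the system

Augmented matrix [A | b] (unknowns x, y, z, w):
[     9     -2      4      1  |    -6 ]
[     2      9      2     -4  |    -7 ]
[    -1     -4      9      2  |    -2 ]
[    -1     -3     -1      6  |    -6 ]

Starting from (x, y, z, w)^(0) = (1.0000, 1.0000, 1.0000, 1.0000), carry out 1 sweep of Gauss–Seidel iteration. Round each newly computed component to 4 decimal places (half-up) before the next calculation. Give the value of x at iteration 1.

Iteration 1:
  x = (-6 - (-2)·1.0000 - (4)·1.0000 - (1)·1.0000) / (9) = -1.0000
  y = (-7 - (2)·-1.0000 - (2)·1.0000 - (-4)·1.0000) / (9) = -0.3333
  z = (-2 - (-1)·-1.0000 - (-4)·-0.3333 - (2)·1.0000) / (9) = -0.7037
  w = (-6 - (-1)·-1.0000 - (-3)·-0.3333 - (-1)·-0.7037) / (6) = -1.4506

-1.0000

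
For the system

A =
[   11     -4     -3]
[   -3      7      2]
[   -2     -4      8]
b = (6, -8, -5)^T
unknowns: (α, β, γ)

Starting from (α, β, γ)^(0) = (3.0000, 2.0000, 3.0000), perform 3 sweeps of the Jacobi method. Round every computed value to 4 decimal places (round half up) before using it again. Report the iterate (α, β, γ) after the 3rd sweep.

(0.2135, -0.7577, -0.7610)

Iteration 1:
  α = (6 - (-4)·2.0000 - (-3)·3.0000) / (11) = 2.0909
  β = (-8 - (-3)·3.0000 - (2)·3.0000) / (7) = -0.7143
  γ = (-5 - (-2)·3.0000 - (-4)·2.0000) / (8) = 1.1250
Iteration 2:
  α = (6 - (-4)·-0.7143 - (-3)·1.1250) / (11) = 0.5925
  β = (-8 - (-3)·2.0909 - (2)·1.1250) / (7) = -0.5682
  γ = (-5 - (-2)·2.0909 - (-4)·-0.7143) / (8) = -0.4594
Iteration 3:
  α = (6 - (-4)·-0.5682 - (-3)·-0.4594) / (11) = 0.2135
  β = (-8 - (-3)·0.5925 - (2)·-0.4594) / (7) = -0.7577
  γ = (-5 - (-2)·0.5925 - (-4)·-0.5682) / (8) = -0.7610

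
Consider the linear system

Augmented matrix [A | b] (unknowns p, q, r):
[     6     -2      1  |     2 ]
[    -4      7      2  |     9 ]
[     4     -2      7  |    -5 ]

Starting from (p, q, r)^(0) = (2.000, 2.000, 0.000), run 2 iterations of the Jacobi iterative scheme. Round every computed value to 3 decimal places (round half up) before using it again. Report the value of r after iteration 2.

Iteration 1:
  p = (2 - (-2)·2.000 - (1)·0.000) / (6) = 1.000
  q = (9 - (-4)·2.000 - (2)·0.000) / (7) = 2.429
  r = (-5 - (4)·2.000 - (-2)·2.000) / (7) = -1.286
Iteration 2:
  p = (2 - (-2)·2.429 - (1)·-1.286) / (6) = 1.357
  q = (9 - (-4)·1.000 - (2)·-1.286) / (7) = 2.225
  r = (-5 - (4)·1.000 - (-2)·2.429) / (7) = -0.592

-0.592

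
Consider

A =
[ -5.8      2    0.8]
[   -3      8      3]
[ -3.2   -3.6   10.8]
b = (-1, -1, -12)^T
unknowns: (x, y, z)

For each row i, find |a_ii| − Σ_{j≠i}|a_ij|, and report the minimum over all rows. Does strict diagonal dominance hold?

2

row 1: |-5.8| − (2+0.8) = 3
row 2: |8| − (3+3) = 2
row 3: |10.8| − (3.2+3.6) = 4
minimum over rows = 2 → strictly diagonally dominant (convergence guaranteed)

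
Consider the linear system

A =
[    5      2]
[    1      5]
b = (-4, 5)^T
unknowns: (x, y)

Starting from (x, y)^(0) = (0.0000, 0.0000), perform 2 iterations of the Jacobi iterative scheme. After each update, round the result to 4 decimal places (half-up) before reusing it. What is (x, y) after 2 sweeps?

(-1.2000, 1.1600)

Iteration 1:
  x = (-4 - (2)·0.0000) / (5) = -0.8000
  y = (5 - (1)·0.0000) / (5) = 1.0000
Iteration 2:
  x = (-4 - (2)·1.0000) / (5) = -1.2000
  y = (5 - (1)·-0.8000) / (5) = 1.1600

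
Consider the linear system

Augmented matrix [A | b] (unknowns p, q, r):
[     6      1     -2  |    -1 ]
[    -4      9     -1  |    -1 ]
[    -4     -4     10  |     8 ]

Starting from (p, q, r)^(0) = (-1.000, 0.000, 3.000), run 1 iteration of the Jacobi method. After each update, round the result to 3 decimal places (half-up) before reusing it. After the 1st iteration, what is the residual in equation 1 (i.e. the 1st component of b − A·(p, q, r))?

-4.976

Iteration 1:
  p = (-1 - (1)·0.000 - (-2)·3.000) / (6) = 0.833
  q = (-1 - (-4)·-1.000 - (-1)·3.000) / (9) = -0.222
  r = (8 - (-4)·-1.000 - (-4)·0.000) / (10) = 0.400
Residual b − A·x = (-4.976, 4.730, 6.444)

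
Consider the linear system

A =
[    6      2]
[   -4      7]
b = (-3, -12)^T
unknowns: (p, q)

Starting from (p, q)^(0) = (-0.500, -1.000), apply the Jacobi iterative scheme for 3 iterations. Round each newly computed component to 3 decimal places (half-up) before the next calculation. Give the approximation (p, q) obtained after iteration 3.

(0.103, -1.619)

Iteration 1:
  p = (-3 - (2)·-1.000) / (6) = -0.167
  q = (-12 - (-4)·-0.500) / (7) = -2.000
Iteration 2:
  p = (-3 - (2)·-2.000) / (6) = 0.167
  q = (-12 - (-4)·-0.167) / (7) = -1.810
Iteration 3:
  p = (-3 - (2)·-1.810) / (6) = 0.103
  q = (-12 - (-4)·0.167) / (7) = -1.619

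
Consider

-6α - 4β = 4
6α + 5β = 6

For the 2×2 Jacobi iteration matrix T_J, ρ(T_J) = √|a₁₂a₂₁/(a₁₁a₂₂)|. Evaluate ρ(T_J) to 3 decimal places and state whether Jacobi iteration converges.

0.894

a₁₂a₂₁/(a₁₁a₂₂) = (-4)·(6) / ((-6)·(5)) = 0.800000
ρ = √|0.800000| = √0.800000 = 0.894
ρ < 1, so Jacobi converges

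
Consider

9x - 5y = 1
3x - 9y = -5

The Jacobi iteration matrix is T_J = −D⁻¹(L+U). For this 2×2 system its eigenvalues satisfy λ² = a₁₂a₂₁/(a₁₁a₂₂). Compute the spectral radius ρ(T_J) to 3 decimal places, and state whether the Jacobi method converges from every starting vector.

a₁₂a₂₁/(a₁₁a₂₂) = (-5)·(3) / ((9)·(-9)) = 0.185185
ρ = √|0.185185| = √0.185185 = 0.430
ρ < 1, so Jacobi converges

0.430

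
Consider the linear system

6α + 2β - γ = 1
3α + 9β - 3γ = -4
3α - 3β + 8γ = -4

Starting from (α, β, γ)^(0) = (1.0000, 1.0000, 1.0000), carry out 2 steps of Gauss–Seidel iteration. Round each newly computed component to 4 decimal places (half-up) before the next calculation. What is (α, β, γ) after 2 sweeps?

(0.1134, -0.6628, -0.7911)

Iteration 1:
  α = (1 - (2)·1.0000 - (-1)·1.0000) / (6) = 0.0000
  β = (-4 - (3)·0.0000 - (-3)·1.0000) / (9) = -0.1111
  γ = (-4 - (3)·0.0000 - (-3)·-0.1111) / (8) = -0.5417
Iteration 2:
  α = (1 - (2)·-0.1111 - (-1)·-0.5417) / (6) = 0.1134
  β = (-4 - (3)·0.1134 - (-3)·-0.5417) / (9) = -0.6628
  γ = (-4 - (3)·0.1134 - (-3)·-0.6628) / (8) = -0.7911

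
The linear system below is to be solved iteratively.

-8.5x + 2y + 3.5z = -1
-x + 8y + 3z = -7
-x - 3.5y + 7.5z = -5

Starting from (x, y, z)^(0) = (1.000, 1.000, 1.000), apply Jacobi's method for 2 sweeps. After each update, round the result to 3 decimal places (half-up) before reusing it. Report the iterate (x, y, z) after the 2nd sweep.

(-0.175, -0.754, -1.090)

Iteration 1:
  x = (-1 - (2)·1.000 - (3.5)·1.000) / (-8.5) = 0.765
  y = (-7 - (-1)·1.000 - (3)·1.000) / (8) = -1.125
  z = (-5 - (-1)·1.000 - (-3.5)·1.000) / (7.5) = -0.067
Iteration 2:
  x = (-1 - (2)·-1.125 - (3.5)·-0.067) / (-8.5) = -0.175
  y = (-7 - (-1)·0.765 - (3)·-0.067) / (8) = -0.754
  z = (-5 - (-1)·0.765 - (-3.5)·-1.125) / (7.5) = -1.090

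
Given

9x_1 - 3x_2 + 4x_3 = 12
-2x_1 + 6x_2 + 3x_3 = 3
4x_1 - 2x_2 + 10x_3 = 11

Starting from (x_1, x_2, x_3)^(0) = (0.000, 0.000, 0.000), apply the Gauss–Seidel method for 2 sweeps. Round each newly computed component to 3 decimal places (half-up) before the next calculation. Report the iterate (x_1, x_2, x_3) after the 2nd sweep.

Iteration 1:
  x_1 = (12 - (-3)·0.000 - (4)·0.000) / (9) = 1.333
  x_2 = (3 - (-2)·1.333 - (3)·0.000) / (6) = 0.944
  x_3 = (11 - (4)·1.333 - (-2)·0.944) / (10) = 0.756
Iteration 2:
  x_1 = (12 - (-3)·0.944 - (4)·0.756) / (9) = 1.312
  x_2 = (3 - (-2)·1.312 - (3)·0.756) / (6) = 0.559
  x_3 = (11 - (4)·1.312 - (-2)·0.559) / (10) = 0.687

(1.312, 0.559, 0.687)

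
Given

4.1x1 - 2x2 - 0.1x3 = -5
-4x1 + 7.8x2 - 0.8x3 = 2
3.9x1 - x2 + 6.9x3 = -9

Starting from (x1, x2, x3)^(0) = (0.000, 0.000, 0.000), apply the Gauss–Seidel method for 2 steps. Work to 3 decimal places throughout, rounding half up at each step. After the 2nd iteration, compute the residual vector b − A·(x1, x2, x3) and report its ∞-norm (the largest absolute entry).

Iteration 1:
  x1 = (-5 - (-2)·0.000 - (-0.1)·0.000) / (4.1) = -1.220
  x2 = (2 - (-4)·-1.220 - (-0.8)·0.000) / (7.8) = -0.369
  x3 = (-9 - (3.9)·-1.220 - (-1)·-0.369) / (6.9) = -0.668
Iteration 2:
  x1 = (-5 - (-2)·-0.369 - (-0.1)·-0.668) / (4.1) = -1.416
  x2 = (2 - (-4)·-1.416 - (-0.8)·-0.668) / (7.8) = -0.538
  x3 = (-9 - (3.9)·-1.416 - (-1)·-0.538) / (6.9) = -0.582
Residual b − A·x = (-0.329, 0.067, 0.000); ∞-norm = 0.329

0.329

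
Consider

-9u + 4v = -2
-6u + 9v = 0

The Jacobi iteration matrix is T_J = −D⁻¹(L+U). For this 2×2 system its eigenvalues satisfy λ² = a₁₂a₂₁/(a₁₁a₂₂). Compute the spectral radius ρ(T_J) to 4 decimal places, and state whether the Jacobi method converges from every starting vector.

0.5443

a₁₂a₂₁/(a₁₁a₂₂) = (4)·(-6) / ((-9)·(9)) = 0.296296
ρ = √|0.296296| = √0.296296 = 0.5443
ρ < 1, so Jacobi converges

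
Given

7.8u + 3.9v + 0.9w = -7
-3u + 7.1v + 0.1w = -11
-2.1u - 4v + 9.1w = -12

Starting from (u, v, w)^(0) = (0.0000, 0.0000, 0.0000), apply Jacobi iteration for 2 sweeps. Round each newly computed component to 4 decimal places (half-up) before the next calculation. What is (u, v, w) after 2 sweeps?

(0.0294, -1.9099, -2.2068)

Iteration 1:
  u = (-7 - (3.9)·0.0000 - (0.9)·0.0000) / (7.8) = -0.8974
  v = (-11 - (-3)·0.0000 - (0.1)·0.0000) / (7.1) = -1.5493
  w = (-12 - (-2.1)·0.0000 - (-4)·0.0000) / (9.1) = -1.3187
Iteration 2:
  u = (-7 - (3.9)·-1.5493 - (0.9)·-1.3187) / (7.8) = 0.0294
  v = (-11 - (-3)·-0.8974 - (0.1)·-1.3187) / (7.1) = -1.9099
  w = (-12 - (-2.1)·-0.8974 - (-4)·-1.5493) / (9.1) = -2.2068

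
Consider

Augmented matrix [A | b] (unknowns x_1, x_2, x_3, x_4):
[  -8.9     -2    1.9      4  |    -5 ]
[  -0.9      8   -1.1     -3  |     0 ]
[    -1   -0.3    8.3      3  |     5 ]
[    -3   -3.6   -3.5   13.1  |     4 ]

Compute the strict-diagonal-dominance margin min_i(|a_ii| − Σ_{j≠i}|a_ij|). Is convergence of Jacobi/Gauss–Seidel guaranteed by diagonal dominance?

row 1: |-8.9| − (2+1.9+4) = 1
row 2: |8| − (0.9+1.1+3) = 3
row 3: |8.3| − (1+0.3+3) = 4
row 4: |13.1| − (3+3.6+3.5) = 3
minimum over rows = 1 → strictly diagonally dominant (convergence guaranteed)

1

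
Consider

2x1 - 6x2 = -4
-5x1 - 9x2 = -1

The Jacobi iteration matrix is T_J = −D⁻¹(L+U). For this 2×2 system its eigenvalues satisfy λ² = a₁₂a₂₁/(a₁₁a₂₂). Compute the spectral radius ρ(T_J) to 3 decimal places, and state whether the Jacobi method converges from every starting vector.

a₁₂a₂₁/(a₁₁a₂₂) = (-6)·(-5) / ((2)·(-9)) = -1.666667
ρ = √|-1.666667| = √1.666667 = 1.291
ρ > 1, so Jacobi diverges

1.291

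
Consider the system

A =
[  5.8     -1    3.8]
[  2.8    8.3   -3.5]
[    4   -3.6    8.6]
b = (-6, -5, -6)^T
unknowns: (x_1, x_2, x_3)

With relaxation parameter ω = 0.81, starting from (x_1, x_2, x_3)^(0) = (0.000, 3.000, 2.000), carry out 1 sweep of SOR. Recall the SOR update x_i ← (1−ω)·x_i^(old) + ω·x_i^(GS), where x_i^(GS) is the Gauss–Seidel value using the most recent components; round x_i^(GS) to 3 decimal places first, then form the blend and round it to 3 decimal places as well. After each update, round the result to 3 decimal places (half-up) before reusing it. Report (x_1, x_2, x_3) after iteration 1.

(-1.481, 1.170, 0.770)

Iteration 1:
  x_1: GS value = (-6 - (-1)·3.000 - (3.8)·2.000) / (5.8) = -1.828;  x_1 ← (1−ω)·0.000 + ω·-1.828 = -1.481
  x_2: GS value = (-5 - (2.8)·-1.481 - (-3.5)·2.000) / (8.3) = 0.741;  x_2 ← (1−ω)·3.000 + ω·0.741 = 1.170
  x_3: GS value = (-6 - (4)·-1.481 - (-3.6)·1.170) / (8.6) = 0.481;  x_3 ← (1−ω)·2.000 + ω·0.481 = 0.770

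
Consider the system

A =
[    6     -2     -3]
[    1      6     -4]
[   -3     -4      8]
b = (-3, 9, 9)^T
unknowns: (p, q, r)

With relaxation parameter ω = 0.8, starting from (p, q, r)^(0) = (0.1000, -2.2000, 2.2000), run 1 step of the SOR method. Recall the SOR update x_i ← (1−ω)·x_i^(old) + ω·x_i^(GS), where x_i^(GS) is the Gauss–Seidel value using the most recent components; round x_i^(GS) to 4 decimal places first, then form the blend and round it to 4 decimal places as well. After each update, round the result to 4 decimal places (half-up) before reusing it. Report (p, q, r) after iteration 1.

Iteration 1:
  p: GS value = (-3 - (-2)·-2.2000 - (-3)·2.2000) / (6) = -0.1333;  p ← (1−ω)·0.1000 + ω·-0.1333 = -0.0866
  q: GS value = (9 - (1)·-0.0866 - (-4)·2.2000) / (6) = 2.9811;  q ← (1−ω)·-2.2000 + ω·2.9811 = 1.9449
  r: GS value = (9 - (-3)·-0.0866 - (-4)·1.9449) / (8) = 2.0650;  r ← (1−ω)·2.2000 + ω·2.0650 = 2.0920

(-0.0866, 1.9449, 2.0920)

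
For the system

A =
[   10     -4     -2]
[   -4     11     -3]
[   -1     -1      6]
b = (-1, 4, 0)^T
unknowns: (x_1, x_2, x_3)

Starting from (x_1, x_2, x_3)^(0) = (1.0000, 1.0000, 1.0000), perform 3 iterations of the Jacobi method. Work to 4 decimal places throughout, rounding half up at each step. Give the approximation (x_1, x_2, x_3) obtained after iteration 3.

(0.2046, 0.5652, 0.1672)

Iteration 1:
  x_1 = (-1 - (-4)·1.0000 - (-2)·1.0000) / (10) = 0.5000
  x_2 = (4 - (-4)·1.0000 - (-3)·1.0000) / (11) = 1.0000
  x_3 = (0 - (-1)·1.0000 - (-1)·1.0000) / (6) = 0.3333
Iteration 2:
  x_1 = (-1 - (-4)·1.0000 - (-2)·0.3333) / (10) = 0.3667
  x_2 = (4 - (-4)·0.5000 - (-3)·0.3333) / (11) = 0.6364
  x_3 = (0 - (-1)·0.5000 - (-1)·1.0000) / (6) = 0.2500
Iteration 3:
  x_1 = (-1 - (-4)·0.6364 - (-2)·0.2500) / (10) = 0.2046
  x_2 = (4 - (-4)·0.3667 - (-3)·0.2500) / (11) = 0.5652
  x_3 = (0 - (-1)·0.3667 - (-1)·0.6364) / (6) = 0.1672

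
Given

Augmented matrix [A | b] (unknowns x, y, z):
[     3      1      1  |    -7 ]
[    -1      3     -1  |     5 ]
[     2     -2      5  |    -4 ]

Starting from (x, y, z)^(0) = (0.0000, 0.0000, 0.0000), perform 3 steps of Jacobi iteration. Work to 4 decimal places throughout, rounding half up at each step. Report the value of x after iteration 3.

-2.8074

Iteration 1:
  x = (-7 - (1)·0.0000 - (1)·0.0000) / (3) = -2.3333
  y = (5 - (-1)·0.0000 - (-1)·0.0000) / (3) = 1.6667
  z = (-4 - (2)·0.0000 - (-2)·0.0000) / (5) = -0.8000
Iteration 2:
  x = (-7 - (1)·1.6667 - (1)·-0.8000) / (3) = -2.6222
  y = (5 - (-1)·-2.3333 - (-1)·-0.8000) / (3) = 0.6222
  z = (-4 - (2)·-2.3333 - (-2)·1.6667) / (5) = 0.8000
Iteration 3:
  x = (-7 - (1)·0.6222 - (1)·0.8000) / (3) = -2.8074
  y = (5 - (-1)·-2.6222 - (-1)·0.8000) / (3) = 1.0593
  z = (-4 - (2)·-2.6222 - (-2)·0.6222) / (5) = 0.4978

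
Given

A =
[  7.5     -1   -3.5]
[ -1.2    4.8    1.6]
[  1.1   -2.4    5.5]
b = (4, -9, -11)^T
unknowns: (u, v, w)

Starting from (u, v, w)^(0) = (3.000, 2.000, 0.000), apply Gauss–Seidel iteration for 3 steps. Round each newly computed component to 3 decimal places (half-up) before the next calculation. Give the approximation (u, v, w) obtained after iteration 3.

Iteration 1:
  u = (4 - (-1)·2.000 - (-3.5)·0.000) / (7.5) = 0.800
  v = (-9 - (-1.2)·0.800 - (1.6)·0.000) / (4.8) = -1.675
  w = (-11 - (1.1)·0.800 - (-2.4)·-1.675) / (5.5) = -2.891
Iteration 2:
  u = (4 - (-1)·-1.675 - (-3.5)·-2.891) / (7.5) = -1.039
  v = (-9 - (-1.2)·-1.039 - (1.6)·-2.891) / (4.8) = -1.171
  w = (-11 - (1.1)·-1.039 - (-2.4)·-1.171) / (5.5) = -2.303
Iteration 3:
  u = (4 - (-1)·-1.171 - (-3.5)·-2.303) / (7.5) = -0.698
  v = (-9 - (-1.2)·-0.698 - (1.6)·-2.303) / (4.8) = -1.282
  w = (-11 - (1.1)·-0.698 - (-2.4)·-1.282) / (5.5) = -2.420

(-0.698, -1.282, -2.420)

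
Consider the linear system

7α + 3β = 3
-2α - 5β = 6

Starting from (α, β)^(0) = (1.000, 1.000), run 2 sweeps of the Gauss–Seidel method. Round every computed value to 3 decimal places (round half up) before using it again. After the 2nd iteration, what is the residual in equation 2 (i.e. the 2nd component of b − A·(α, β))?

Iteration 1:
  α = (3 - (3)·1.000) / (7) = 0.000
  β = (6 - (-2)·0.000) / (-5) = -1.200
Iteration 2:
  α = (3 - (3)·-1.200) / (7) = 0.943
  β = (6 - (-2)·0.943) / (-5) = -1.577
Residual b − A·x = (1.130, 0.001)

0.001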